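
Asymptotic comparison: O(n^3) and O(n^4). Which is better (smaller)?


cubic grows slower than quartic
O(n^3) is asymptotically smaller; O(n^4) grows faster


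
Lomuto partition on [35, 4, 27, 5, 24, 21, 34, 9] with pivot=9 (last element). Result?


Elements <= 9 go left of pivot.
Result: [4, 5, 9, 35, 24, 21, 34, 27], pivot at index 2


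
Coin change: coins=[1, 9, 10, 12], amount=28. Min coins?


dp[0]=0; dp[i]=1+min(dp[i-c] for c in coins)
...dp[23]=3, dp[24]=2, dp[25]=3, dp[26]=4, dp[27]=3, dp[28]=3
Minimum coins for 28 = 3


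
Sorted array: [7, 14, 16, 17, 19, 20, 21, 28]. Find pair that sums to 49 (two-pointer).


Two pointers: lo=0, hi=7
Found pair: (21, 28) summing to 49


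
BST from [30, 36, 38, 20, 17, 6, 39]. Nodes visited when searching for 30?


BST root = 30
Search for 30: compare at each node
Path: [30]


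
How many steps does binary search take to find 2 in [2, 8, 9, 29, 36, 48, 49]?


Search for 2:
[0,6] mid=3 arr[3]=29
[0,2] mid=1 arr[1]=8
[0,0] mid=0 arr[0]=2
Total: 3 comparisons


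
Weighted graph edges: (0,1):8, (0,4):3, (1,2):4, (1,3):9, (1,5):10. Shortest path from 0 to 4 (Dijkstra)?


Dijkstra from 0:
Distances: {0: 0, 1: 8, 2: 12, 3: 17, 4: 3, 5: 18}
Shortest distance to 4 = 3, path = [0, 4]


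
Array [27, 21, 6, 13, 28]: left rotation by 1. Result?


Left rotate by 1: [21, 6, 13, 28, 27]


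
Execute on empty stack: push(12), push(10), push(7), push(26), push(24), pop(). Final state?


push(12) -> [12]
push(10) -> [12, 10]
push(7) -> [12, 10, 7]
push(26) -> [12, 10, 7, 26]
push(24) -> [12, 10, 7, 26, 24]
pop() returns 24 -> [12, 10, 7, 26]
Final stack (bottom to top): [12, 10, 7, 26]


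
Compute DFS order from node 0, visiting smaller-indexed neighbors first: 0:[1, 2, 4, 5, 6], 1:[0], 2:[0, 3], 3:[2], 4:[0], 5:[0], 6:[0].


DFS stack-based: start with [0]
Visit order: [0, 1, 2, 3, 4, 5, 6]


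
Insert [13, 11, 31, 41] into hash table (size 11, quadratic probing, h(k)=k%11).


Insertions: 13->slot 2; 11->slot 0; 31->slot 9; 41->slot 8
Table: [11, None, 13, None, None, None, None, None, 41, 31, None]


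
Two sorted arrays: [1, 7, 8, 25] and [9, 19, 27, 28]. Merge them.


Compare heads, take smaller each step.
Merged: [1, 7, 8, 9, 19, 25, 27, 28]


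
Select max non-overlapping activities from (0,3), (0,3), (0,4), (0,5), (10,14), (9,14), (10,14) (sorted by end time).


Greedy: pick earliest-ending, then skip overlaps.
Selected (2 activities): [(0, 3), (10, 14)]


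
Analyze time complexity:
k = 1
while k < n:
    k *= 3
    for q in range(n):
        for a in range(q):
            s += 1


Per nesting level: O(log n) * O(n) * O(n) [triangular over q] = O(n^2 log n)
Complexity: O(n^2 log n)


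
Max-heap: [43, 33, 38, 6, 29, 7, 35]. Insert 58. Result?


Append 58: [43, 33, 38, 6, 29, 7, 35, 58]
Bubble up: swap idx 7(58) with idx 3(6); swap idx 3(58) with idx 1(33); swap idx 1(58) with idx 0(43)
Result: [58, 43, 38, 33, 29, 7, 35, 6]


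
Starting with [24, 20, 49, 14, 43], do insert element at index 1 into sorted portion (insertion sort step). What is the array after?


After one pass: [20, 24, 49, 14, 43]


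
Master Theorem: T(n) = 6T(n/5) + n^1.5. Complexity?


a=6, b=5, c=1.5. log_5(6)=1.113 < c=1.5. Case 3: O(n^c) = O(n^1.500)
Complexity: O(n^1.500)


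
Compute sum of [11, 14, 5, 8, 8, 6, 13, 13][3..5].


Prefix sums: [0, 11, 25, 30, 38, 46, 52, 65, 78]
Sum[3..5] = prefix[6] - prefix[3] = 52 - 30 = 22


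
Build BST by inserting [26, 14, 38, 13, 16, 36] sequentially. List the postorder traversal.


Root = 26; build tree by BST insertion.
Postorder traversal: [13, 16, 14, 36, 38, 26]


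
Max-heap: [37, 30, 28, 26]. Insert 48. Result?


Append 48: [37, 30, 28, 26, 48]
Bubble up: swap idx 4(48) with idx 1(30); swap idx 1(48) with idx 0(37)
Result: [48, 37, 28, 26, 30]


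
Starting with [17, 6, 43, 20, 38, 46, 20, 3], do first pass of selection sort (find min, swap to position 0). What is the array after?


After one pass: [3, 6, 43, 20, 38, 46, 20, 17]


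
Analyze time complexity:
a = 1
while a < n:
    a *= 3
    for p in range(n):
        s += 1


Per nesting level: O(log n) * O(n) = O(n log n)
Complexity: O(n log n)


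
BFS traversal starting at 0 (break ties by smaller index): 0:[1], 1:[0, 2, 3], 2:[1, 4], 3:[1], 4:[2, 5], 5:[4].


BFS queue: start with [0]
Visit order: [0, 1, 2, 3, 4, 5]


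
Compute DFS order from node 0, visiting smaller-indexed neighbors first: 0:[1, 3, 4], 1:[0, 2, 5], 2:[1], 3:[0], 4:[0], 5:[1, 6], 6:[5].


DFS stack-based: start with [0]
Visit order: [0, 1, 2, 5, 6, 3, 4]


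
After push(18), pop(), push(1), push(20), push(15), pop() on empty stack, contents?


push(18) -> [18]
pop() returns 18 -> []
push(1) -> [1]
push(20) -> [1, 20]
push(15) -> [1, 20, 15]
pop() returns 15 -> [1, 20]
Final stack (bottom to top): [1, 20]


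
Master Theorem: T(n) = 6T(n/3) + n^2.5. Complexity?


a=6, b=3, c=2.5. log_3(6)=1.631 < c=2.5. Case 3: O(n^c) = O(n^2.500)
Complexity: O(n^2.500)


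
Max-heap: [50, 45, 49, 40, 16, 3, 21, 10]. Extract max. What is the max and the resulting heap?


Max = 50
Replace root with last, heapify down
Resulting heap: [49, 45, 21, 40, 16, 3, 10]


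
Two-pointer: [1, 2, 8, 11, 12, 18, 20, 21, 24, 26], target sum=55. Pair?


Two pointers: lo=0, hi=9
No pair sums to 55


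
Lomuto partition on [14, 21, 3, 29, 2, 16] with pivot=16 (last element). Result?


Elements <= 16 go left of pivot.
Result: [14, 3, 2, 16, 21, 29], pivot at index 3


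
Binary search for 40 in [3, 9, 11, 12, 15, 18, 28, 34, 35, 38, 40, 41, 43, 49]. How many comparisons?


Search for 40:
[0,13] mid=6 arr[6]=28
[7,13] mid=10 arr[10]=40
Total: 2 comparisons


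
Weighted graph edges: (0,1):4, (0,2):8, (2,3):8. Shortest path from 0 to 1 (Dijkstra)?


Dijkstra from 0:
Distances: {0: 0, 1: 4, 2: 8, 3: 16}
Shortest distance to 1 = 4, path = [0, 1]


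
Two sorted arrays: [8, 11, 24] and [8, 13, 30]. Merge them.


Compare heads, take smaller each step.
Merged: [8, 8, 11, 13, 24, 30]


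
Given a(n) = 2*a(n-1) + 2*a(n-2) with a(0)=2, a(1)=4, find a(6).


Build bottom-up:
...a(4)=88, a(5)=240, a(6)=2*240+2*88=656


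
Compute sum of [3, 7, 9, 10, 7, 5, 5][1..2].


Prefix sums: [0, 3, 10, 19, 29, 36, 41, 46]
Sum[1..2] = prefix[3] - prefix[1] = 19 - 3 = 16


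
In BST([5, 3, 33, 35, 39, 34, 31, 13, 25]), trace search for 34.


BST root = 5
Search for 34: compare at each node
Path: [5, 33, 35, 34]


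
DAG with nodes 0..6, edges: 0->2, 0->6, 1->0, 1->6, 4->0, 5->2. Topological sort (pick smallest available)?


Kahn's algorithm, process smallest node first
Order: [1, 3, 4, 0, 5, 2, 6]


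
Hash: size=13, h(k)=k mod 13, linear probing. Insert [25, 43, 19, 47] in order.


Insertions: 25->slot 12; 43->slot 4; 19->slot 6; 47->slot 8
Table: [None, None, None, None, 43, None, 19, None, 47, None, None, None, 25]


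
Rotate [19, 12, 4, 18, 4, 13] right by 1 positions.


Right rotate by 1: [13, 19, 12, 4, 18, 4]


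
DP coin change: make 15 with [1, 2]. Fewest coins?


dp[0]=0; dp[i]=1+min(dp[i-c] for c in coins)
...dp[10]=5, dp[11]=6, dp[12]=6, dp[13]=7, dp[14]=7, dp[15]=8
Minimum coins for 15 = 8


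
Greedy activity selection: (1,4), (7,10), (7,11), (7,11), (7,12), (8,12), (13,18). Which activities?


Greedy: pick earliest-ending, then skip overlaps.
Selected (3 activities): [(1, 4), (7, 10), (13, 18)]


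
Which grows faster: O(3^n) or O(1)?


constant grows slower than exponential (base 3)
O(1) is asymptotically smaller; O(3^n) grows faster


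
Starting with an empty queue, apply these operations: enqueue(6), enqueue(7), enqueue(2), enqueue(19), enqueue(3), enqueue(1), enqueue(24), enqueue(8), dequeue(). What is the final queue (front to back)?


enqueue(6) -> [6]
enqueue(7) -> [6, 7]
enqueue(2) -> [6, 7, 2]
enqueue(19) -> [6, 7, 2, 19]
enqueue(3) -> [6, 7, 2, 19, 3]
enqueue(1) -> [6, 7, 2, 19, 3, 1]
enqueue(24) -> [6, 7, 2, 19, 3, 1, 24]
enqueue(8) -> [6, 7, 2, 19, 3, 1, 24, 8]
dequeue() returns 6 -> [7, 2, 19, 3, 1, 24, 8]
Final queue (front to back): [7, 2, 19, 3, 1, 24, 8]


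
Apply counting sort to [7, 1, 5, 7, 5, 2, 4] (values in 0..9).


Count array: [0, 1, 1, 0, 1, 2, 0, 2, 0, 0]
Reconstruct: [1, 2, 4, 5, 5, 7, 7]


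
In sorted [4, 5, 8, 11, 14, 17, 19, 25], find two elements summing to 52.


Two pointers: lo=0, hi=7
No pair sums to 52


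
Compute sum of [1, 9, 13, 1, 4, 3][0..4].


Prefix sums: [0, 1, 10, 23, 24, 28, 31]
Sum[0..4] = prefix[5] - prefix[0] = 28 - 0 = 28


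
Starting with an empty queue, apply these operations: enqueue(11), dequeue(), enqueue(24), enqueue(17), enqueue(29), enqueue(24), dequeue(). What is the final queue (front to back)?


enqueue(11) -> [11]
dequeue() returns 11 -> []
enqueue(24) -> [24]
enqueue(17) -> [24, 17]
enqueue(29) -> [24, 17, 29]
enqueue(24) -> [24, 17, 29, 24]
dequeue() returns 24 -> [17, 29, 24]
Final queue (front to back): [17, 29, 24]


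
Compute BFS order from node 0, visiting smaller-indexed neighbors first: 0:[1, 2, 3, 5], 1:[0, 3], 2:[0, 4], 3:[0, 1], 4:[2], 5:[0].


BFS queue: start with [0]
Visit order: [0, 1, 2, 3, 5, 4]


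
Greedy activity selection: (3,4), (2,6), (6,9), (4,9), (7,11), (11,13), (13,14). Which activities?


Greedy: pick earliest-ending, then skip overlaps.
Selected (4 activities): [(3, 4), (6, 9), (11, 13), (13, 14)]


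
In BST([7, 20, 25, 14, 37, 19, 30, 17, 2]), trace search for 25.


BST root = 7
Search for 25: compare at each node
Path: [7, 20, 25]


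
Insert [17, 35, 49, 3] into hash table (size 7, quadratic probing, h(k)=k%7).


Insertions: 17->slot 3; 35->slot 0; 49->slot 1; 3->slot 4
Table: [35, 49, None, 17, 3, None, None]


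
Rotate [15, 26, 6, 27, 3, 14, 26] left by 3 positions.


Left rotate by 3: [27, 3, 14, 26, 15, 26, 6]


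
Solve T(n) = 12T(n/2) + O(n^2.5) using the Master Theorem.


a=12, b=2, c=2.5. log_2(12)=3.585 > c=2.5. Case 1: O(n^log_b(a)) = O(n^3.585)
Complexity: O(n^3.585)


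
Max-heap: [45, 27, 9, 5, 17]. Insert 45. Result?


Append 45: [45, 27, 9, 5, 17, 45]
Bubble up: swap idx 5(45) with idx 2(9)
Result: [45, 27, 45, 5, 17, 9]


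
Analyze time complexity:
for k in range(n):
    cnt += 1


Per nesting level: O(n) = O(n)
Complexity: O(n)


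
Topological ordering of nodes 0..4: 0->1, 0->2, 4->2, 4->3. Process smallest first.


Kahn's algorithm, process smallest node first
Order: [0, 1, 4, 2, 3]


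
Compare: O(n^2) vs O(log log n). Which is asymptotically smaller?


double-logarithmic grows slower than quadratic
O(log log n) is asymptotically smaller; O(n^2) grows faster


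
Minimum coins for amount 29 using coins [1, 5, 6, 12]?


dp[0]=0; dp[i]=1+min(dp[i-c] for c in coins)
...dp[24]=2, dp[25]=3, dp[26]=4, dp[27]=4, dp[28]=4, dp[29]=3
Minimum coins for 29 = 3


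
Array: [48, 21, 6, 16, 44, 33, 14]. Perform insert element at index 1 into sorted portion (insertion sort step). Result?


After one pass: [21, 48, 6, 16, 44, 33, 14]


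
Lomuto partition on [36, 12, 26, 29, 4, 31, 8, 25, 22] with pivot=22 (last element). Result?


Elements <= 22 go left of pivot.
Result: [12, 4, 8, 22, 36, 31, 26, 25, 29], pivot at index 3


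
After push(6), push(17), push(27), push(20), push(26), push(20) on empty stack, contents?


push(6) -> [6]
push(17) -> [6, 17]
push(27) -> [6, 17, 27]
push(20) -> [6, 17, 27, 20]
push(26) -> [6, 17, 27, 20, 26]
push(20) -> [6, 17, 27, 20, 26, 20]
Final stack (bottom to top): [6, 17, 27, 20, 26, 20]


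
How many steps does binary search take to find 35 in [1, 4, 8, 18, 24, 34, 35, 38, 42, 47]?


Search for 35:
[0,9] mid=4 arr[4]=24
[5,9] mid=7 arr[7]=38
[5,6] mid=5 arr[5]=34
[6,6] mid=6 arr[6]=35
Total: 4 comparisons


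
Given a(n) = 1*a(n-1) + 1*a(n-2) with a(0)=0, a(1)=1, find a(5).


Build bottom-up:
...a(3)=2, a(4)=3, a(5)=1*3+1*2=5


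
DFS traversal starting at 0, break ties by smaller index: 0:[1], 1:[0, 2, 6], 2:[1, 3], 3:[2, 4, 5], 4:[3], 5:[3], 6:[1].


DFS stack-based: start with [0]
Visit order: [0, 1, 2, 3, 4, 5, 6]


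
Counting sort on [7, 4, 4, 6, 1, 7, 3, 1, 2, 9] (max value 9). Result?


Count array: [0, 2, 1, 1, 2, 0, 1, 2, 0, 1]
Reconstruct: [1, 1, 2, 3, 4, 4, 6, 7, 7, 9]


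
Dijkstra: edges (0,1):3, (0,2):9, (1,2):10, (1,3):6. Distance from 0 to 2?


Dijkstra from 0:
Distances: {0: 0, 1: 3, 2: 9, 3: 9}
Shortest distance to 2 = 9, path = [0, 2]


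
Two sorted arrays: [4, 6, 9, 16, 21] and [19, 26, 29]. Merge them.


Compare heads, take smaller each step.
Merged: [4, 6, 9, 16, 19, 21, 26, 29]


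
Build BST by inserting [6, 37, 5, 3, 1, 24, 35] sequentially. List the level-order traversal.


Root = 6; build tree by BST insertion.
Level-Order traversal: [6, 5, 37, 3, 24, 1, 35]


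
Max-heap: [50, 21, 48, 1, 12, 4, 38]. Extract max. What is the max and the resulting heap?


Max = 50
Replace root with last, heapify down
Resulting heap: [48, 21, 38, 1, 12, 4]


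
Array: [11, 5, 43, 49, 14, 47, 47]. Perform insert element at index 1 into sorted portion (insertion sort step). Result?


After one pass: [5, 11, 43, 49, 14, 47, 47]


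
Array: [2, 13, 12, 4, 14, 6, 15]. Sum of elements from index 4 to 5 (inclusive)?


Prefix sums: [0, 2, 15, 27, 31, 45, 51, 66]
Sum[4..5] = prefix[6] - prefix[4] = 51 - 31 = 20


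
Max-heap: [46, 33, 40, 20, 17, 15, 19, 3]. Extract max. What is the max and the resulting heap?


Max = 46
Replace root with last, heapify down
Resulting heap: [40, 33, 19, 20, 17, 15, 3]


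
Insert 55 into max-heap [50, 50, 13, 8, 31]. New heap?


Append 55: [50, 50, 13, 8, 31, 55]
Bubble up: swap idx 5(55) with idx 2(13); swap idx 2(55) with idx 0(50)
Result: [55, 50, 50, 8, 31, 13]


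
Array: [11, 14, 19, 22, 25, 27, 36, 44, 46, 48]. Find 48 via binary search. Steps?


Search for 48:
[0,9] mid=4 arr[4]=25
[5,9] mid=7 arr[7]=44
[8,9] mid=8 arr[8]=46
[9,9] mid=9 arr[9]=48
Total: 4 comparisons


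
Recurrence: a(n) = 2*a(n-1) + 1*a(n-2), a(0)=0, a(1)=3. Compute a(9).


Build bottom-up:
...a(7)=507, a(8)=1224, a(9)=2*1224+1*507=2955


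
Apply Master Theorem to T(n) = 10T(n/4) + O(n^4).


a=10, b=4, c=4. log_4(10)=1.661 < c=4. Case 3: O(n^c) = O(n^4)
Complexity: O(n^4)


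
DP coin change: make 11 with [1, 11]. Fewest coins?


dp[0]=0; dp[i]=1+min(dp[i-c] for c in coins)
...dp[6]=6, dp[7]=7, dp[8]=8, dp[9]=9, dp[10]=10, dp[11]=1
Minimum coins for 11 = 1


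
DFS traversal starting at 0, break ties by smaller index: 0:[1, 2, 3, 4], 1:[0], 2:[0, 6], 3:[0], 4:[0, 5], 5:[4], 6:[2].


DFS stack-based: start with [0]
Visit order: [0, 1, 2, 6, 3, 4, 5]


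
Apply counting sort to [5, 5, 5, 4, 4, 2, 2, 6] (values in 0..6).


Count array: [0, 0, 2, 0, 2, 3, 1]
Reconstruct: [2, 2, 4, 4, 5, 5, 5, 6]


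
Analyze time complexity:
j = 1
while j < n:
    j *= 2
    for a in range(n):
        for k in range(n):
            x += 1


Per nesting level: O(log n) * O(n) * O(n) = O(n^2 log n)
Complexity: O(n^2 log n)


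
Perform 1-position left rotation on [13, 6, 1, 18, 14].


Left rotate by 1: [6, 1, 18, 14, 13]


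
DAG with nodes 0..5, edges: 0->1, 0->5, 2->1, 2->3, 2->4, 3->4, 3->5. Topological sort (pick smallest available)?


Kahn's algorithm, process smallest node first
Order: [0, 2, 1, 3, 4, 5]


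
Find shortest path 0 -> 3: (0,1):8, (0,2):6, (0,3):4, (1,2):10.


Dijkstra from 0:
Distances: {0: 0, 1: 8, 2: 6, 3: 4}
Shortest distance to 3 = 4, path = [0, 3]


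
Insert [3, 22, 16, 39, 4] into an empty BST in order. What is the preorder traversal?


Root = 3; build tree by BST insertion.
Preorder traversal: [3, 22, 16, 4, 39]


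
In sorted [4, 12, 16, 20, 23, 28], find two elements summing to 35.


Two pointers: lo=0, hi=5
Found pair: (12, 23) summing to 35


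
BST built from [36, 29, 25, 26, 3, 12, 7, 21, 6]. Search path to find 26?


BST root = 36
Search for 26: compare at each node
Path: [36, 29, 25, 26]


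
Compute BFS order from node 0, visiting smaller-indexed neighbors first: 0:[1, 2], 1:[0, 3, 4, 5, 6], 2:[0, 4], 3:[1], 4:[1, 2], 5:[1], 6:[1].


BFS queue: start with [0]
Visit order: [0, 1, 2, 3, 4, 5, 6]


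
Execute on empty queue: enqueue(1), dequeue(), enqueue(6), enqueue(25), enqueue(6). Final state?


enqueue(1) -> [1]
dequeue() returns 1 -> []
enqueue(6) -> [6]
enqueue(25) -> [6, 25]
enqueue(6) -> [6, 25, 6]
Final queue (front to back): [6, 25, 6]


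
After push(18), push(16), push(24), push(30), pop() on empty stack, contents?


push(18) -> [18]
push(16) -> [18, 16]
push(24) -> [18, 16, 24]
push(30) -> [18, 16, 24, 30]
pop() returns 30 -> [18, 16, 24]
Final stack (bottom to top): [18, 16, 24]


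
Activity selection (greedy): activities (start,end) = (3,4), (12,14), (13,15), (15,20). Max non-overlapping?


Greedy: pick earliest-ending, then skip overlaps.
Selected (3 activities): [(3, 4), (12, 14), (15, 20)]


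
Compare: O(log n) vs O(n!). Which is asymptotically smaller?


logarithmic grows slower than factorial
O(log n) is asymptotically smaller; O(n!) grows faster


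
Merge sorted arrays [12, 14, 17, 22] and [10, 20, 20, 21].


Compare heads, take smaller each step.
Merged: [10, 12, 14, 17, 20, 20, 21, 22]


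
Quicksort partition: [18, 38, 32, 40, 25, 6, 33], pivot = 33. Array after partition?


Elements <= 33 go left of pivot.
Result: [18, 32, 25, 6, 33, 40, 38], pivot at index 4


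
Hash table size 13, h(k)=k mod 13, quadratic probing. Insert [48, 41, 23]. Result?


Insertions: 48->slot 9; 41->slot 2; 23->slot 10
Table: [None, None, 41, None, None, None, None, None, None, 48, 23, None, None]


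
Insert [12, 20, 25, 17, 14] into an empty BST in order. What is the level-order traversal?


Root = 12; build tree by BST insertion.
Level-Order traversal: [12, 20, 17, 25, 14]


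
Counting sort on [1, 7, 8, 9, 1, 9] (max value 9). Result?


Count array: [0, 2, 0, 0, 0, 0, 0, 1, 1, 2]
Reconstruct: [1, 1, 7, 8, 9, 9]


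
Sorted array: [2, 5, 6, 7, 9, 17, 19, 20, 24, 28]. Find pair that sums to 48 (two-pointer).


Two pointers: lo=0, hi=9
Found pair: (20, 28) summing to 48


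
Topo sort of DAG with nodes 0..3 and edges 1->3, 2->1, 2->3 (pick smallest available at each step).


Kahn's algorithm, process smallest node first
Order: [0, 2, 1, 3]


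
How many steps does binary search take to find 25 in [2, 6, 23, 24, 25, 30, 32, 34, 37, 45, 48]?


Search for 25:
[0,10] mid=5 arr[5]=30
[0,4] mid=2 arr[2]=23
[3,4] mid=3 arr[3]=24
[4,4] mid=4 arr[4]=25
Total: 4 comparisons


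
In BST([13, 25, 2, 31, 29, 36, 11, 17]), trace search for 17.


BST root = 13
Search for 17: compare at each node
Path: [13, 25, 17]


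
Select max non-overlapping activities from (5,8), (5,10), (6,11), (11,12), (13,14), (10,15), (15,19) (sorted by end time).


Greedy: pick earliest-ending, then skip overlaps.
Selected (4 activities): [(5, 8), (11, 12), (13, 14), (15, 19)]


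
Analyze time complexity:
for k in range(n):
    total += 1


Per nesting level: O(n) = O(n)
Complexity: O(n)


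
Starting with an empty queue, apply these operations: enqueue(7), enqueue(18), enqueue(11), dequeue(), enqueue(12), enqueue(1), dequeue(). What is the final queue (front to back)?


enqueue(7) -> [7]
enqueue(18) -> [7, 18]
enqueue(11) -> [7, 18, 11]
dequeue() returns 7 -> [18, 11]
enqueue(12) -> [18, 11, 12]
enqueue(1) -> [18, 11, 12, 1]
dequeue() returns 18 -> [11, 12, 1]
Final queue (front to back): [11, 12, 1]


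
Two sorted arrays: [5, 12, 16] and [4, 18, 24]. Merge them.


Compare heads, take smaller each step.
Merged: [4, 5, 12, 16, 18, 24]


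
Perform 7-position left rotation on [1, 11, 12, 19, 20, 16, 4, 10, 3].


Left rotate by 7: [10, 3, 1, 11, 12, 19, 20, 16, 4]


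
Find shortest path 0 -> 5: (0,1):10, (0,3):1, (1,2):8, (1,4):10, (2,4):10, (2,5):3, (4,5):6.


Dijkstra from 0:
Distances: {0: 0, 1: 10, 2: 18, 3: 1, 4: 20, 5: 21}
Shortest distance to 5 = 21, path = [0, 1, 2, 5]


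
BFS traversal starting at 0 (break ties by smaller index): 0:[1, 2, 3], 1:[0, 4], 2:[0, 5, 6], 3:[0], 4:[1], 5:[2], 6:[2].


BFS queue: start with [0]
Visit order: [0, 1, 2, 3, 4, 5, 6]


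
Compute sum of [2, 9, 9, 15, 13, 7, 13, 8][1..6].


Prefix sums: [0, 2, 11, 20, 35, 48, 55, 68, 76]
Sum[1..6] = prefix[7] - prefix[1] = 68 - 2 = 66


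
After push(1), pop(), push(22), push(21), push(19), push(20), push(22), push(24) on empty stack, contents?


push(1) -> [1]
pop() returns 1 -> []
push(22) -> [22]
push(21) -> [22, 21]
push(19) -> [22, 21, 19]
push(20) -> [22, 21, 19, 20]
push(22) -> [22, 21, 19, 20, 22]
push(24) -> [22, 21, 19, 20, 22, 24]
Final stack (bottom to top): [22, 21, 19, 20, 22, 24]


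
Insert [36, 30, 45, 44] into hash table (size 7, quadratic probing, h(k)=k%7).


Insertions: 36->slot 1; 30->slot 2; 45->slot 3; 44->slot 6
Table: [None, 36, 30, 45, None, None, 44]


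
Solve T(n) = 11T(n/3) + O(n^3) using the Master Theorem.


a=11, b=3, c=3. log_3(11)=2.183 < c=3. Case 3: O(n^c) = O(n^3)
Complexity: O(n^3)


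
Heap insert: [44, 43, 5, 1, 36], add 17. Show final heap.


Append 17: [44, 43, 5, 1, 36, 17]
Bubble up: swap idx 5(17) with idx 2(5)
Result: [44, 43, 17, 1, 36, 5]


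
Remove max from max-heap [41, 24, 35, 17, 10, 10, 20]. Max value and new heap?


Max = 41
Replace root with last, heapify down
Resulting heap: [35, 24, 20, 17, 10, 10]


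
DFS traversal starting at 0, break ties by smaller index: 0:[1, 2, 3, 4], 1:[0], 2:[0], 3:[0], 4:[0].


DFS stack-based: start with [0]
Visit order: [0, 1, 2, 3, 4]


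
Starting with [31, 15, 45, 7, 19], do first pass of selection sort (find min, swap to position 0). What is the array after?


After one pass: [7, 15, 45, 31, 19]


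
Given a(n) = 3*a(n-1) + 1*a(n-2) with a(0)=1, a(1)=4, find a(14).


Build bottom-up:
...a(12)=2010601, a(13)=6640564, a(14)=3*6640564+1*2010601=21932293


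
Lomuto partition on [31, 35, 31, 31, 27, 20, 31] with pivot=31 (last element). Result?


Elements <= 31 go left of pivot.
Result: [31, 31, 31, 27, 20, 31, 35], pivot at index 5


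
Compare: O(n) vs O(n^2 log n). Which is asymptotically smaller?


linear grows slower than n^2 log n
O(n) is asymptotically smaller; O(n^2 log n) grows faster


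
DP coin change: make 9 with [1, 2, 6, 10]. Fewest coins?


dp[0]=0; dp[i]=1+min(dp[i-c] for c in coins)
...dp[4]=2, dp[5]=3, dp[6]=1, dp[7]=2, dp[8]=2, dp[9]=3
Minimum coins for 9 = 3


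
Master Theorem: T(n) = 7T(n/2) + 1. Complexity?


a=7, b=2, c=0. log_2(7)=2.807 > c=0. Case 1: O(n^log_b(a)) = O(n^2.807)
Complexity: O(n^2.807)


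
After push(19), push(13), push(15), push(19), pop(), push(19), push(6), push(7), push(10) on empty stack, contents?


push(19) -> [19]
push(13) -> [19, 13]
push(15) -> [19, 13, 15]
push(19) -> [19, 13, 15, 19]
pop() returns 19 -> [19, 13, 15]
push(19) -> [19, 13, 15, 19]
push(6) -> [19, 13, 15, 19, 6]
push(7) -> [19, 13, 15, 19, 6, 7]
push(10) -> [19, 13, 15, 19, 6, 7, 10]
Final stack (bottom to top): [19, 13, 15, 19, 6, 7, 10]


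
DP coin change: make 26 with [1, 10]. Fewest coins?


dp[0]=0; dp[i]=1+min(dp[i-c] for c in coins)
...dp[21]=3, dp[22]=4, dp[23]=5, dp[24]=6, dp[25]=7, dp[26]=8
Minimum coins for 26 = 8


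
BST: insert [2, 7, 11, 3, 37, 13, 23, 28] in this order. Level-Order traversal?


Root = 2; build tree by BST insertion.
Level-Order traversal: [2, 7, 3, 11, 37, 13, 23, 28]


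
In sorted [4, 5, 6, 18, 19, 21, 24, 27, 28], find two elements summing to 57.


Two pointers: lo=0, hi=8
No pair sums to 57


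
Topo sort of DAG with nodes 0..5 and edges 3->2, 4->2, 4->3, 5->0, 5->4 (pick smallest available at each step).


Kahn's algorithm, process smallest node first
Order: [1, 5, 0, 4, 3, 2]


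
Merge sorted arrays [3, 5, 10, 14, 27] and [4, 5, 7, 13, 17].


Compare heads, take smaller each step.
Merged: [3, 4, 5, 5, 7, 10, 13, 14, 17, 27]


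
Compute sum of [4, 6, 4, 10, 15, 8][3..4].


Prefix sums: [0, 4, 10, 14, 24, 39, 47]
Sum[3..4] = prefix[5] - prefix[3] = 39 - 14 = 25


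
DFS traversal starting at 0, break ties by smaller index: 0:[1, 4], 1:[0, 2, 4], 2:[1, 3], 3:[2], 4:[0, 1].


DFS stack-based: start with [0]
Visit order: [0, 1, 2, 3, 4]


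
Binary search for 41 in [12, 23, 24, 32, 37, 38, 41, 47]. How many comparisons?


Search for 41:
[0,7] mid=3 arr[3]=32
[4,7] mid=5 arr[5]=38
[6,7] mid=6 arr[6]=41
Total: 3 comparisons


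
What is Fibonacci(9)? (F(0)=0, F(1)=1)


F(n)=F(n-1)+F(n-2)
...F(7)=13, F(8)=21, F(9)=34


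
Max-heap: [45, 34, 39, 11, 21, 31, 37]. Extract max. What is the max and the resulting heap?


Max = 45
Replace root with last, heapify down
Resulting heap: [39, 34, 37, 11, 21, 31]


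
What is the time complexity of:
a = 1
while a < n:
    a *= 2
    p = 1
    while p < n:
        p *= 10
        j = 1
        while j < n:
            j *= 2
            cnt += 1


Per nesting level: O(log n) * O(log n) * O(log n) = O((log n)^3)
Complexity: O((log n)^3)


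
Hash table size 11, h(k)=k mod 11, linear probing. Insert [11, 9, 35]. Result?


Insertions: 11->slot 0; 9->slot 9; 35->slot 2
Table: [11, None, 35, None, None, None, None, None, None, 9, None]


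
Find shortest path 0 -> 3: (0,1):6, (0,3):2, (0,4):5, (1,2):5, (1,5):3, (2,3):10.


Dijkstra from 0:
Distances: {0: 0, 1: 6, 2: 11, 3: 2, 4: 5, 5: 9}
Shortest distance to 3 = 2, path = [0, 3]


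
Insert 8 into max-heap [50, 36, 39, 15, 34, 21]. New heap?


Append 8: [50, 36, 39, 15, 34, 21, 8]
Bubble up: no swaps needed
Result: [50, 36, 39, 15, 34, 21, 8]


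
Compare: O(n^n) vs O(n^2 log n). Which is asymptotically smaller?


n^2 log n grows slower than n^n
O(n^2 log n) is asymptotically smaller; O(n^n) grows faster


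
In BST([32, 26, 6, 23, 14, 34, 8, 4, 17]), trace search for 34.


BST root = 32
Search for 34: compare at each node
Path: [32, 34]


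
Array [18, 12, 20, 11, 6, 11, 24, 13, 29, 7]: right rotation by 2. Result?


Right rotate by 2: [29, 7, 18, 12, 20, 11, 6, 11, 24, 13]


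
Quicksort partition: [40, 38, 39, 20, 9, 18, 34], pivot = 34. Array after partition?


Elements <= 34 go left of pivot.
Result: [20, 9, 18, 34, 38, 39, 40], pivot at index 3


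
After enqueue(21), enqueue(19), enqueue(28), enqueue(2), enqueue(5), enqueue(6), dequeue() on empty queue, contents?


enqueue(21) -> [21]
enqueue(19) -> [21, 19]
enqueue(28) -> [21, 19, 28]
enqueue(2) -> [21, 19, 28, 2]
enqueue(5) -> [21, 19, 28, 2, 5]
enqueue(6) -> [21, 19, 28, 2, 5, 6]
dequeue() returns 21 -> [19, 28, 2, 5, 6]
Final queue (front to back): [19, 28, 2, 5, 6]


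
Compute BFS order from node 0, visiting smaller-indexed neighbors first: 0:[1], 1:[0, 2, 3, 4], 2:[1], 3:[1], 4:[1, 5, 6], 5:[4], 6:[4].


BFS queue: start with [0]
Visit order: [0, 1, 2, 3, 4, 5, 6]


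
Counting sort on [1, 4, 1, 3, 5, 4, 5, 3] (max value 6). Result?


Count array: [0, 2, 0, 2, 2, 2, 0]
Reconstruct: [1, 1, 3, 3, 4, 4, 5, 5]


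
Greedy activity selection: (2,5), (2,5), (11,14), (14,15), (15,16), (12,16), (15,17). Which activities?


Greedy: pick earliest-ending, then skip overlaps.
Selected (4 activities): [(2, 5), (11, 14), (14, 15), (15, 16)]


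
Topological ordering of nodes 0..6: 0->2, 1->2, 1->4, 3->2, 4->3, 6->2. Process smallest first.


Kahn's algorithm, process smallest node first
Order: [0, 1, 4, 3, 5, 6, 2]


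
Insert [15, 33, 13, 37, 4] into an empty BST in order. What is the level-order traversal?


Root = 15; build tree by BST insertion.
Level-Order traversal: [15, 13, 33, 4, 37]


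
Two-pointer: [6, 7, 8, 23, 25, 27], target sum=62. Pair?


Two pointers: lo=0, hi=5
No pair sums to 62


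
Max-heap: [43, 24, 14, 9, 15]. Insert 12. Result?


Append 12: [43, 24, 14, 9, 15, 12]
Bubble up: no swaps needed
Result: [43, 24, 14, 9, 15, 12]


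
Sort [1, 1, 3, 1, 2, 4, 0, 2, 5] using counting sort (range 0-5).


Count array: [1, 3, 2, 1, 1, 1]
Reconstruct: [0, 1, 1, 1, 2, 2, 3, 4, 5]


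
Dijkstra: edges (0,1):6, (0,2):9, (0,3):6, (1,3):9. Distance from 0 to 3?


Dijkstra from 0:
Distances: {0: 0, 1: 6, 2: 9, 3: 6}
Shortest distance to 3 = 6, path = [0, 3]


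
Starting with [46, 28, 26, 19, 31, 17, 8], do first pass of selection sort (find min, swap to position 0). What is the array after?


After one pass: [8, 28, 26, 19, 31, 17, 46]


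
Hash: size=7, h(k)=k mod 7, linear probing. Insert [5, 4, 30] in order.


Insertions: 5->slot 5; 4->slot 4; 30->slot 2
Table: [None, None, 30, None, 4, 5, None]


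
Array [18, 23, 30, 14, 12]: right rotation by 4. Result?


Right rotate by 4: [23, 30, 14, 12, 18]


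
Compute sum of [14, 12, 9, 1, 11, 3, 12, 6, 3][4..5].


Prefix sums: [0, 14, 26, 35, 36, 47, 50, 62, 68, 71]
Sum[4..5] = prefix[6] - prefix[4] = 50 - 36 = 14


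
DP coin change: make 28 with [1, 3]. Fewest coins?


dp[0]=0; dp[i]=1+min(dp[i-c] for c in coins)
...dp[23]=9, dp[24]=8, dp[25]=9, dp[26]=10, dp[27]=9, dp[28]=10
Minimum coins for 28 = 10


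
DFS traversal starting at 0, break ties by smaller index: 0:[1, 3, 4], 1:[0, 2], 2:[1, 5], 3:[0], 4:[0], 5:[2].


DFS stack-based: start with [0]
Visit order: [0, 1, 2, 5, 3, 4]


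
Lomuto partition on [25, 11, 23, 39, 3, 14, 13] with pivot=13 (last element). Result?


Elements <= 13 go left of pivot.
Result: [11, 3, 13, 39, 25, 14, 23], pivot at index 2


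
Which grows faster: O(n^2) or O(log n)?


logarithmic grows slower than quadratic
O(log n) is asymptotically smaller; O(n^2) grows faster


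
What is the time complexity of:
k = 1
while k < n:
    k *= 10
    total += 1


Per nesting level: O(log n) = O(log n)
Complexity: O(log n)


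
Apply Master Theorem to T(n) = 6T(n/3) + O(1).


a=6, b=3, c=0. log_3(6)=1.631 > c=0. Case 1: O(n^log_b(a)) = O(n^1.631)
Complexity: O(n^1.631)


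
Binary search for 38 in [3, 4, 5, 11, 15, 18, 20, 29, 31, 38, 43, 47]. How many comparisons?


Search for 38:
[0,11] mid=5 arr[5]=18
[6,11] mid=8 arr[8]=31
[9,11] mid=10 arr[10]=43
[9,9] mid=9 arr[9]=38
Total: 4 comparisons


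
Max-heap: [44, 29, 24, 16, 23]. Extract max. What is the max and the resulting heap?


Max = 44
Replace root with last, heapify down
Resulting heap: [29, 23, 24, 16]


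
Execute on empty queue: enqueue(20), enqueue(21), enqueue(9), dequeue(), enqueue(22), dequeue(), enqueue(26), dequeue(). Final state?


enqueue(20) -> [20]
enqueue(21) -> [20, 21]
enqueue(9) -> [20, 21, 9]
dequeue() returns 20 -> [21, 9]
enqueue(22) -> [21, 9, 22]
dequeue() returns 21 -> [9, 22]
enqueue(26) -> [9, 22, 26]
dequeue() returns 9 -> [22, 26]
Final queue (front to back): [22, 26]


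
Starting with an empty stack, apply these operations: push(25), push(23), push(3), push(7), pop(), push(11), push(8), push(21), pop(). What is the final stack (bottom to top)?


push(25) -> [25]
push(23) -> [25, 23]
push(3) -> [25, 23, 3]
push(7) -> [25, 23, 3, 7]
pop() returns 7 -> [25, 23, 3]
push(11) -> [25, 23, 3, 11]
push(8) -> [25, 23, 3, 11, 8]
push(21) -> [25, 23, 3, 11, 8, 21]
pop() returns 21 -> [25, 23, 3, 11, 8]
Final stack (bottom to top): [25, 23, 3, 11, 8]


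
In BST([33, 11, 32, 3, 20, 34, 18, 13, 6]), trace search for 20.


BST root = 33
Search for 20: compare at each node
Path: [33, 11, 32, 20]


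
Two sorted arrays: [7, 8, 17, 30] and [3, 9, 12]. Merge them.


Compare heads, take smaller each step.
Merged: [3, 7, 8, 9, 12, 17, 30]


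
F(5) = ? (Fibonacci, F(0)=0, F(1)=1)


F(n)=F(n-1)+F(n-2)
...F(3)=2, F(4)=3, F(5)=5


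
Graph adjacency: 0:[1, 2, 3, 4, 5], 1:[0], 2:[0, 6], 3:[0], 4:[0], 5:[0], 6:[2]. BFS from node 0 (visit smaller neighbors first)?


BFS queue: start with [0]
Visit order: [0, 1, 2, 3, 4, 5, 6]


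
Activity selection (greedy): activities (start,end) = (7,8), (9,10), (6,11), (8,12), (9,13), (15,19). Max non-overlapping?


Greedy: pick earliest-ending, then skip overlaps.
Selected (3 activities): [(7, 8), (9, 10), (15, 19)]


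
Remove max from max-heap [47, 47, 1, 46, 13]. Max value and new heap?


Max = 47
Replace root with last, heapify down
Resulting heap: [47, 46, 1, 13]


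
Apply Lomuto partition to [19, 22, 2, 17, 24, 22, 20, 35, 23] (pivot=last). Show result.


Elements <= 23 go left of pivot.
Result: [19, 22, 2, 17, 22, 20, 23, 35, 24], pivot at index 6


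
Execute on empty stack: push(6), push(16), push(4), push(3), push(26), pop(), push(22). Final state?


push(6) -> [6]
push(16) -> [6, 16]
push(4) -> [6, 16, 4]
push(3) -> [6, 16, 4, 3]
push(26) -> [6, 16, 4, 3, 26]
pop() returns 26 -> [6, 16, 4, 3]
push(22) -> [6, 16, 4, 3, 22]
Final stack (bottom to top): [6, 16, 4, 3, 22]


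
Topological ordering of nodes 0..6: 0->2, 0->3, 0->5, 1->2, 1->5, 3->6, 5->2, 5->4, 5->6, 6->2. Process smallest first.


Kahn's algorithm, process smallest node first
Order: [0, 1, 3, 5, 4, 6, 2]


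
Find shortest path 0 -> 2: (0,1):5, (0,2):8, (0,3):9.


Dijkstra from 0:
Distances: {0: 0, 1: 5, 2: 8, 3: 9}
Shortest distance to 2 = 8, path = [0, 2]


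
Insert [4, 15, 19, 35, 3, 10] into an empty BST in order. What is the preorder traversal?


Root = 4; build tree by BST insertion.
Preorder traversal: [4, 3, 15, 10, 19, 35]


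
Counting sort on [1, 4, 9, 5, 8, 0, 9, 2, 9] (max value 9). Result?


Count array: [1, 1, 1, 0, 1, 1, 0, 0, 1, 3]
Reconstruct: [0, 1, 2, 4, 5, 8, 9, 9, 9]


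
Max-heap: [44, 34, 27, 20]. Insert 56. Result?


Append 56: [44, 34, 27, 20, 56]
Bubble up: swap idx 4(56) with idx 1(34); swap idx 1(56) with idx 0(44)
Result: [56, 44, 27, 20, 34]


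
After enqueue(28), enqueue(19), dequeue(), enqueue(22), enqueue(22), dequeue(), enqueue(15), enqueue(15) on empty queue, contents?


enqueue(28) -> [28]
enqueue(19) -> [28, 19]
dequeue() returns 28 -> [19]
enqueue(22) -> [19, 22]
enqueue(22) -> [19, 22, 22]
dequeue() returns 19 -> [22, 22]
enqueue(15) -> [22, 22, 15]
enqueue(15) -> [22, 22, 15, 15]
Final queue (front to back): [22, 22, 15, 15]


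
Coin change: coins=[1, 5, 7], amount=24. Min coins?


dp[0]=0; dp[i]=1+min(dp[i-c] for c in coins)
...dp[19]=3, dp[20]=4, dp[21]=3, dp[22]=4, dp[23]=5, dp[24]=4
Minimum coins for 24 = 4


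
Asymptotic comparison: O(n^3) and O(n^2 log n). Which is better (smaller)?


n^2 log n grows slower than cubic
O(n^2 log n) is asymptotically smaller; O(n^3) grows faster


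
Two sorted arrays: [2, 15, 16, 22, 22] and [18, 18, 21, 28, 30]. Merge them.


Compare heads, take smaller each step.
Merged: [2, 15, 16, 18, 18, 21, 22, 22, 28, 30]


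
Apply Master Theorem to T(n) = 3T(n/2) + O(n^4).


a=3, b=2, c=4. log_2(3)=1.585 < c=4. Case 3: O(n^c) = O(n^4)
Complexity: O(n^4)


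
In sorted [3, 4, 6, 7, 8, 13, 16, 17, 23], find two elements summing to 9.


Two pointers: lo=0, hi=8
Found pair: (3, 6) summing to 9


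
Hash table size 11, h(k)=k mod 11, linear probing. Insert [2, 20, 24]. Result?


Insertions: 2->slot 2; 20->slot 9; 24->slot 3
Table: [None, None, 2, 24, None, None, None, None, None, 20, None]


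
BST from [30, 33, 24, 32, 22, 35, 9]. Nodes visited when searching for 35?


BST root = 30
Search for 35: compare at each node
Path: [30, 33, 35]


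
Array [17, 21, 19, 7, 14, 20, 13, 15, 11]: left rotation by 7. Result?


Left rotate by 7: [15, 11, 17, 21, 19, 7, 14, 20, 13]


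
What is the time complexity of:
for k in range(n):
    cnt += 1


Per nesting level: O(n) = O(n)
Complexity: O(n)


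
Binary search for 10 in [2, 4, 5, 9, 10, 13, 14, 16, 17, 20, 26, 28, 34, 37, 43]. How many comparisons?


Search for 10:
[0,14] mid=7 arr[7]=16
[0,6] mid=3 arr[3]=9
[4,6] mid=5 arr[5]=13
[4,4] mid=4 arr[4]=10
Total: 4 comparisons


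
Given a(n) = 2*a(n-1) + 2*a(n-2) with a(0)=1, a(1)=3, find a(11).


Build bottom-up:
...a(9)=9136, a(10)=24960, a(11)=2*24960+2*9136=68192


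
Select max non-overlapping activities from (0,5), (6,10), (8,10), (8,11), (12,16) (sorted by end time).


Greedy: pick earliest-ending, then skip overlaps.
Selected (3 activities): [(0, 5), (6, 10), (12, 16)]


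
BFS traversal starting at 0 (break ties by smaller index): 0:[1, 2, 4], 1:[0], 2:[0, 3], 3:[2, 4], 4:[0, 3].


BFS queue: start with [0]
Visit order: [0, 1, 2, 4, 3]


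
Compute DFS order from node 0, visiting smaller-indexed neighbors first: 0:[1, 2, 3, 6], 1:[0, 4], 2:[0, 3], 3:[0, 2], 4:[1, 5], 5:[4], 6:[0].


DFS stack-based: start with [0]
Visit order: [0, 1, 4, 5, 2, 3, 6]


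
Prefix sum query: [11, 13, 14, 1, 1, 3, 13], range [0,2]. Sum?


Prefix sums: [0, 11, 24, 38, 39, 40, 43, 56]
Sum[0..2] = prefix[3] - prefix[0] = 38 - 0 = 38


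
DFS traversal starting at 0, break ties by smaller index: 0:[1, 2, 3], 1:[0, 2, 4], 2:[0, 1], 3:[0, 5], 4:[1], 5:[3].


DFS stack-based: start with [0]
Visit order: [0, 1, 2, 4, 3, 5]


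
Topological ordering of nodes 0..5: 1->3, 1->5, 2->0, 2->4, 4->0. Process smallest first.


Kahn's algorithm, process smallest node first
Order: [1, 2, 3, 4, 0, 5]


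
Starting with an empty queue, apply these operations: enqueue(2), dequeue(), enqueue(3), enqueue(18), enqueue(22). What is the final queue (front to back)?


enqueue(2) -> [2]
dequeue() returns 2 -> []
enqueue(3) -> [3]
enqueue(18) -> [3, 18]
enqueue(22) -> [3, 18, 22]
Final queue (front to back): [3, 18, 22]


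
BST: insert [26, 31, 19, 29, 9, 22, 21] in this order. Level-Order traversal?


Root = 26; build tree by BST insertion.
Level-Order traversal: [26, 19, 31, 9, 22, 29, 21]


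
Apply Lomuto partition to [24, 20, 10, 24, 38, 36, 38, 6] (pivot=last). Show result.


Elements <= 6 go left of pivot.
Result: [6, 20, 10, 24, 38, 36, 38, 24], pivot at index 0


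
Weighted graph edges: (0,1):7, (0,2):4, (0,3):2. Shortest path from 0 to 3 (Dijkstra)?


Dijkstra from 0:
Distances: {0: 0, 1: 7, 2: 4, 3: 2}
Shortest distance to 3 = 2, path = [0, 3]


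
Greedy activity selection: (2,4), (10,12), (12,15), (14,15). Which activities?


Greedy: pick earliest-ending, then skip overlaps.
Selected (3 activities): [(2, 4), (10, 12), (12, 15)]


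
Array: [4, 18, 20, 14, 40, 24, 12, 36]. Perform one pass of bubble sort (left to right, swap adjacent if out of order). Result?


After one pass: [4, 18, 14, 20, 24, 12, 36, 40]


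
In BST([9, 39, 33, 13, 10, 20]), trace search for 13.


BST root = 9
Search for 13: compare at each node
Path: [9, 39, 33, 13]


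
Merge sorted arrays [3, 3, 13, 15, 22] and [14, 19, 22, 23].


Compare heads, take smaller each step.
Merged: [3, 3, 13, 14, 15, 19, 22, 22, 23]


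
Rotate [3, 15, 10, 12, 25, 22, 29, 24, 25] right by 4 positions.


Right rotate by 4: [22, 29, 24, 25, 3, 15, 10, 12, 25]


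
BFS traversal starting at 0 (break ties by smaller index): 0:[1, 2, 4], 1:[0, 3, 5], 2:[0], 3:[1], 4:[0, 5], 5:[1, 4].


BFS queue: start with [0]
Visit order: [0, 1, 2, 4, 3, 5]


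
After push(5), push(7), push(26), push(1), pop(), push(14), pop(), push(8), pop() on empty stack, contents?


push(5) -> [5]
push(7) -> [5, 7]
push(26) -> [5, 7, 26]
push(1) -> [5, 7, 26, 1]
pop() returns 1 -> [5, 7, 26]
push(14) -> [5, 7, 26, 14]
pop() returns 14 -> [5, 7, 26]
push(8) -> [5, 7, 26, 8]
pop() returns 8 -> [5, 7, 26]
Final stack (bottom to top): [5, 7, 26]


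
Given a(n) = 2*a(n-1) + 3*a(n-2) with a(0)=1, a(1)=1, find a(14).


Build bottom-up:
...a(12)=265721, a(13)=797161, a(14)=2*797161+3*265721=2391485
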